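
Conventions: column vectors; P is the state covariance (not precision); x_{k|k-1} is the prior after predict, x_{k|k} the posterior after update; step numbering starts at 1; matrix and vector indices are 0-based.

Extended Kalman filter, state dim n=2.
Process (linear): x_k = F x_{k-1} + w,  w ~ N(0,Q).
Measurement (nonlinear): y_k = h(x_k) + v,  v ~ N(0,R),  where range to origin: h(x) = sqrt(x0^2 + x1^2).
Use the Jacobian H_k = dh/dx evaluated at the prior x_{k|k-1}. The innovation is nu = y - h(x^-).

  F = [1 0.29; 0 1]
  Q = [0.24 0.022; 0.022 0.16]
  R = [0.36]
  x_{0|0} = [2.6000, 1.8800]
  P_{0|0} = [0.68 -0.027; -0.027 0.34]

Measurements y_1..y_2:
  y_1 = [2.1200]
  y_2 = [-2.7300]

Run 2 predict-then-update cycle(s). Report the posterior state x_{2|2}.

x_post = [-0.4383, -0.3150]

step 1: x^-=[3.1452, 1.8800]  P^-=[0.9329 0.0936; 0.0936 0.5000]  H_jac=[0.8583 0.5131]  S=[1.2614]  K=[0.6729; 0.2671]  nu=[-1.5442]  x^+=[2.1061, 1.4676]  P^+=[0.3618 -0.1331; -0.1331 0.4100]
step 2: x^-=[2.5317, 1.4676]  P^-=[0.5591 0.0078; 0.0078 0.5700]  H_jac=[0.8651 0.5015]  S=[0.9286]  K=[0.5251; 0.3151]  nu=[-5.6563]  x^+=[-0.4383, -0.3150]  P^+=[0.3030 -0.1458; -0.1458 0.4778]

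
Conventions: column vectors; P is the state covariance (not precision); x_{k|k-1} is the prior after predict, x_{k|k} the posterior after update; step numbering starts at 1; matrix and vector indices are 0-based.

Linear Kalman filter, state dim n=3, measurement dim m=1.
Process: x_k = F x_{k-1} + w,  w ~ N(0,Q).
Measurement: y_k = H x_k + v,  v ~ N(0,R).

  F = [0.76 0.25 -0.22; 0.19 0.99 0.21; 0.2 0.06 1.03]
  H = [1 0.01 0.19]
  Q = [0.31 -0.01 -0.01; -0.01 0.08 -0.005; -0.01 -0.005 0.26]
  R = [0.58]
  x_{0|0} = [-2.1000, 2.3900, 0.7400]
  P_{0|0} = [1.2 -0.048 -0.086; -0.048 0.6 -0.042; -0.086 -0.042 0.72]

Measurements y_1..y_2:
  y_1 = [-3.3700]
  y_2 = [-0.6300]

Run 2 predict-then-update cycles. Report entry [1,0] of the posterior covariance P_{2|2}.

step 1: x^-=[-1.1613, 2.1225, 0.4856]  P^-=[1.0906 0.2369 -0.0601; 0.2369 0.7007 0.1581; -0.0601 0.1581 1.0322]  S=[1.6904]  K=[0.6398; 0.1621; 0.0814]  nu=[-2.3222]  x^+=[-2.6471, 1.7461, 0.2966]  P^+=[0.3986 0.0616 -0.1482; 0.0616 0.6563 0.1358; -0.1482 0.1358 1.0210]
step 2: x^-=[-1.6405, 1.2880, -0.1191]  P^-=[0.6887 0.1722 -0.2413; 0.1722 0.8505 0.3879; -0.2413 0.3879 1.3188]  S=[1.2296]  K=[0.5242; 0.2069; 0.0107]  nu=[1.0202]  x^+=[-1.1057, 1.4991, -0.1082]  P^+=[0.3508 0.0389 -0.2482; 0.0389 0.7979 0.3852; -0.2482 0.3852 1.3186]

P_post[1,0] = 0.0389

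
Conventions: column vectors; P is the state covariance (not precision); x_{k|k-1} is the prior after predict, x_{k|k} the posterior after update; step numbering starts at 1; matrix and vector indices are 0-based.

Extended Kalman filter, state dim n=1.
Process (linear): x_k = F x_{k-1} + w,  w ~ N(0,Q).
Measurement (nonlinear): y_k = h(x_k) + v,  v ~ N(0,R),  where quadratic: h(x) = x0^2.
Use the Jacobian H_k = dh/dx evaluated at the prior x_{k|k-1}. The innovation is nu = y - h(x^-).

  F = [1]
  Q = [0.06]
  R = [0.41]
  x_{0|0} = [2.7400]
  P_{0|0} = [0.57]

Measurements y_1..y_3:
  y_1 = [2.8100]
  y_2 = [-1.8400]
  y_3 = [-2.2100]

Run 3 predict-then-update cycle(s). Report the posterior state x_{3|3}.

x_post = [0.2330]

step 1: x^-=[2.7400]  P^-=[0.6300]  H_jac=[5.4800]  S=[19.3292]  K=[0.1786]  nu=[-4.6976]  x^+=[1.9010]  P^+=[0.0134]
step 2: x^-=[1.9010]  P^-=[0.0734]  H_jac=[3.8019]  S=[1.4704]  K=[0.1897]  nu=[-5.4536]  x^+=[0.8665]  P^+=[0.0205]
step 3: x^-=[0.8665]  P^-=[0.0805]  H_jac=[1.7330]  S=[0.6516]  K=[0.2140]  nu=[-2.9608]  x^+=[0.2330]  P^+=[0.0506]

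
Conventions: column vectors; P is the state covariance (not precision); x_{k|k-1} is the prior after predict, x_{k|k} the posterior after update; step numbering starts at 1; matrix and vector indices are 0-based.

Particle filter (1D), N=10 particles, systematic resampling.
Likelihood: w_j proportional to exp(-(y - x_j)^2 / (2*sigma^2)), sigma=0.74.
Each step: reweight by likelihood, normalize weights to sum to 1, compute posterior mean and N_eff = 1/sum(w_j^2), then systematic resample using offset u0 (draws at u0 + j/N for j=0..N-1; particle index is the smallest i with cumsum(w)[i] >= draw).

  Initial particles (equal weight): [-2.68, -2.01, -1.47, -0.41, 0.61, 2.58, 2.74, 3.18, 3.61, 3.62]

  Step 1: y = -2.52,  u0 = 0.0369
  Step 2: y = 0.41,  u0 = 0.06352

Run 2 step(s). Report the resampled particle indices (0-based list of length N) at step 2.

step 1: w=[0.4547, 0.3671, 0.1701, 0.0080, 0.0001, 0.0000, 0.0000, 0.0000, 0.0000, 0.0000]  mean=-2.2099  Neff=2.6987  idx=[0, 0, 0, 0, 0, 1, 1, 1, 2, 2]
step 2: w=[0.0017, 0.0017, 0.0017, 0.0017, 0.0017, 0.0504, 0.0504, 0.0504, 0.4201, 0.4201]  mean=-1.5621  Neff=2.7737  idx=[6, 8, 8, 8, 8, 8, 9, 9, 9, 9]

resampled_idx = [6, 8, 8, 8, 8, 8, 9, 9, 9, 9]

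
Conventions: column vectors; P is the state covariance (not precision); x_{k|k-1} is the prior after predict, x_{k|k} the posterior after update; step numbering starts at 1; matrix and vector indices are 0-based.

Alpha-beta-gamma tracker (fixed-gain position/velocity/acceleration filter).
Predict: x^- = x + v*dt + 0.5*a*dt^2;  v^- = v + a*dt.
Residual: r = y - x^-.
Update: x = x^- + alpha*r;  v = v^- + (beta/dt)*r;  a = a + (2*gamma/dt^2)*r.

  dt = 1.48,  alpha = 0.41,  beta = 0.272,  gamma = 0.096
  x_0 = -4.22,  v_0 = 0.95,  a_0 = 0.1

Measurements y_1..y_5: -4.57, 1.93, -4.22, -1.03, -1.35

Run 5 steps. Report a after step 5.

a_post = -0.4339

step 1: x_pred=-2.7045  r=-1.8655  x^+=-3.4693  v^+=0.7551  a^+=-0.0635
step 2: x_pred=-2.4213  r=4.3513  x^+=-0.6373  v^+=1.4608  a^+=0.3179
step 3: x_pred=1.8729  r=-6.0929  x^+=-0.6252  v^+=0.8115  a^+=-0.2162
step 4: x_pred=0.3391  r=-1.3691  x^+=-0.2222  v^+=0.2400  a^+=-0.3362
step 5: x_pred=-0.2353  r=-1.1147  x^+=-0.6923  v^+=-0.4625  a^+=-0.4339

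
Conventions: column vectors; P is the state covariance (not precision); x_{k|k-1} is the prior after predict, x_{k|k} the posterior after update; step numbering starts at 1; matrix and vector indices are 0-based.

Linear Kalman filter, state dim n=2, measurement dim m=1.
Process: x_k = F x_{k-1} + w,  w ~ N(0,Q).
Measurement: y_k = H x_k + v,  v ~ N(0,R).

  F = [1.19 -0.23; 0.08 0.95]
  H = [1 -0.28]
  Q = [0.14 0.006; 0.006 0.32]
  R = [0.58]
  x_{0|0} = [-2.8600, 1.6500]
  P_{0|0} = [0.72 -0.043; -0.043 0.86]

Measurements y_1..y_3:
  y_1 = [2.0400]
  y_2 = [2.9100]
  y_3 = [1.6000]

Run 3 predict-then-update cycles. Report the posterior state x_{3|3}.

step 1: x^-=[-3.7829, 1.3387]  P^-=[1.2286 -0.1612; -0.1612 1.0942]  S=[1.9847]  K=[0.6418; -0.2356]  nu=[6.1977]  x^+=[0.1948, -0.1214]  P^+=[0.4111 0.1389; 0.1389 0.9841]
step 2: x^-=[0.2597, -0.0998]  P^-=[0.6982 -0.0154; -0.0154 1.2319]  S=[1.3834]  K=[0.5078; -0.2605]  nu=[2.6223]  x^+=[1.5914, -0.7828]  P^+=[0.3415 0.1676; 0.1676 1.1380]
step 3: x^-=[2.0738, -0.6163]  P^-=[0.5920 -0.0238; -0.0238 1.3747]  S=[1.2931]  K=[0.4630; -0.3161]  nu=[-0.6464]  x^+=[1.7746, -0.4120]  P^+=[0.3148 0.1654; 0.1654 1.2455]

x_post = [1.7746, -0.4120]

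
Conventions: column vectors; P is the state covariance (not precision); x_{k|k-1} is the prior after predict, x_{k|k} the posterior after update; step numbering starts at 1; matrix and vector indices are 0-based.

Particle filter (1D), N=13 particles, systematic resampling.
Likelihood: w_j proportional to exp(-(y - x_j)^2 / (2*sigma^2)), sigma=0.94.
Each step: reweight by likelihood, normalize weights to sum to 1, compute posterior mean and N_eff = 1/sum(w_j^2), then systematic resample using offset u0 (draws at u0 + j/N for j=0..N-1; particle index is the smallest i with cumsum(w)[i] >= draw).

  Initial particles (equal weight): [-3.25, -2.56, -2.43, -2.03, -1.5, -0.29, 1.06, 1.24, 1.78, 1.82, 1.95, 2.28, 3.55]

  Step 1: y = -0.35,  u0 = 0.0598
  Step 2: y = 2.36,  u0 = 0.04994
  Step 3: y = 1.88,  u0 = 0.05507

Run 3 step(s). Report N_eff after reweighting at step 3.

N_eff = 12.7544

step 1: w=[0.0033, 0.0241, 0.0331, 0.0775, 0.1811, 0.3821, 0.1243, 0.0916, 0.0294, 0.0267, 0.0192, 0.0076, 0.0001]  mean=-0.2916  Neff=4.7103  idx=[2, 3, 4, 4, 5, 5, 5, 5, 5, 6, 7, 7, 10]
step 2: w=[0.0000, 0.0000, 0.0001, 0.0001, 0.0079, 0.0079, 0.0079, 0.0079, 0.0079, 0.1621, 0.2074, 0.2074, 0.3834]  mean=1.4219  Neff=3.8525  idx=[9, 9, 10, 10, 10, 11, 11, 11, 12, 12, 12, 12, 12]
step 3: w=[0.0615, 0.0615, 0.0714, 0.0714, 0.0714, 0.0714, 0.0714, 0.0714, 0.0897, 0.0897, 0.0897, 0.0897, 0.0897]  mean=1.5364  Neff=12.7544  idx=[0, 2, 3, 4, 5, 6, 7, 8, 9, 10, 11, 11, 12]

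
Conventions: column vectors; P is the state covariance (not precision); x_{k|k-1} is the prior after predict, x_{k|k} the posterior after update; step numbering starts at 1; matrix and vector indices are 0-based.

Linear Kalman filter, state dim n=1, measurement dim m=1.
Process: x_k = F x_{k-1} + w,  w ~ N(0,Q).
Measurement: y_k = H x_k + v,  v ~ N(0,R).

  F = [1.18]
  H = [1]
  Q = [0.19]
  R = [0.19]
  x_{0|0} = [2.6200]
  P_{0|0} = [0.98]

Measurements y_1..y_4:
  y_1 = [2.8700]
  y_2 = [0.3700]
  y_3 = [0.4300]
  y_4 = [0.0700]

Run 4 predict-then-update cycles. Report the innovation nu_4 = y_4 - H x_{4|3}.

innov = [-0.8816]

step 1: x^-=[3.0916]  P^-=[1.5546]  S=[1.7446]  K=[0.8911]  nu=[-0.2216]  x^+=[2.8941]  P^+=[0.1693]
step 2: x^-=[3.4151]  P^-=[0.4257]  S=[0.6157]  K=[0.6914]  nu=[-3.0451]  x^+=[1.3096]  P^+=[0.1314]
step 3: x^-=[1.5454]  P^-=[0.3729]  S=[0.5629]  K=[0.6625]  nu=[-1.1154]  x^+=[0.8065]  P^+=[0.1259]
step 4: x^-=[0.9516]  P^-=[0.3653]  S=[0.5553]  K=[0.6578]  nu=[-0.8816]  x^+=[0.3717]  P^+=[0.1250]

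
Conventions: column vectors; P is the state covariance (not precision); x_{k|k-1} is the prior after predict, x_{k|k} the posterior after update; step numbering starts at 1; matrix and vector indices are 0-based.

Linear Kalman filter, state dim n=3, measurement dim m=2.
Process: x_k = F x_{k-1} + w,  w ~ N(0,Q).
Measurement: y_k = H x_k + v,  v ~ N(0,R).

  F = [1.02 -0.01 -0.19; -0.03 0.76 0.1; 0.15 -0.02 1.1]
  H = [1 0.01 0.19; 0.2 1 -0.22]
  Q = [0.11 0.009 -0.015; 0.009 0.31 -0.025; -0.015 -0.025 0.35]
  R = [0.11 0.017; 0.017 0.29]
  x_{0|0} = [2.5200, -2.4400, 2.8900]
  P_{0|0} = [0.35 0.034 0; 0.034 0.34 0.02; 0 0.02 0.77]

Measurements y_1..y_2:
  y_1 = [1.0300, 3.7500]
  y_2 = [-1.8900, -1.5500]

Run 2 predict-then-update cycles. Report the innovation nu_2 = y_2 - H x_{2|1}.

innov = [-3.0197, -2.8492]

step 1: x^-=[2.0457, -1.6410, 3.6058]  P^-=[0.5014 0.0045 -0.1232; 0.0045 0.5159 0.0735; -0.1232 0.0735 1.2886]  S=[0.6115 0.1093; 0.1093 0.8686]  K=[0.7719 0.0547; -0.0658 0.5846; 0.2541 -0.3021]  nu=[-1.6844, 5.7751]  x^+=[1.0614, 1.8462, 1.4332]  P^+=[0.1252 -0.0411 -0.2048; -0.0411 0.2248 0.2187; -0.2048 0.2187 1.1867]
step 2: x^-=[0.7918, 1.5146, 1.6987]  P^-=[0.3642 -0.1048 -0.4685; -0.1048 0.4882 0.2830; -0.4685 0.2830 1.7118]  S=[0.3570 0.0565; 0.0565 0.7504]  K=[0.7620 0.0373; -0.2174 0.5560; -0.3581 -0.2227]  nu=[-3.0197, -2.8492]  x^+=[-1.6154, 0.5869, 3.4145]  P^+=[0.1527 -0.0847 -0.3545; -0.0847 0.2530 0.3566; -0.3545 0.3566 1.6198]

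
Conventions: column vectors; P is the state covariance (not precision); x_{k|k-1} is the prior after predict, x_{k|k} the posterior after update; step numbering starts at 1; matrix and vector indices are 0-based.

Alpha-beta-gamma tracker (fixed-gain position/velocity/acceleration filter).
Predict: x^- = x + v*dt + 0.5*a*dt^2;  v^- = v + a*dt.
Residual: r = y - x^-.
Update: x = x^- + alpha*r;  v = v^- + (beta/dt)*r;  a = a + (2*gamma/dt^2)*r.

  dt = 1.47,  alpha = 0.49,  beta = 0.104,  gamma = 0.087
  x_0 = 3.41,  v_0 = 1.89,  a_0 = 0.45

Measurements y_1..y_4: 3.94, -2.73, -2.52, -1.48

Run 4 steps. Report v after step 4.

step 1: x_pred=6.6745  r=-2.7345  x^+=5.3346  v^+=2.3580  a^+=0.2298
step 2: x_pred=9.0492  r=-11.7792  x^+=3.2774  v^+=1.8625  a^+=-0.7187
step 3: x_pred=5.2388  r=-7.7588  x^+=1.4370  v^+=0.2571  a^+=-1.3434
step 4: x_pred=0.3635  r=-1.8435  x^+=-0.5398  v^+=-1.8481  a^+=-1.4919

v_post = -1.8481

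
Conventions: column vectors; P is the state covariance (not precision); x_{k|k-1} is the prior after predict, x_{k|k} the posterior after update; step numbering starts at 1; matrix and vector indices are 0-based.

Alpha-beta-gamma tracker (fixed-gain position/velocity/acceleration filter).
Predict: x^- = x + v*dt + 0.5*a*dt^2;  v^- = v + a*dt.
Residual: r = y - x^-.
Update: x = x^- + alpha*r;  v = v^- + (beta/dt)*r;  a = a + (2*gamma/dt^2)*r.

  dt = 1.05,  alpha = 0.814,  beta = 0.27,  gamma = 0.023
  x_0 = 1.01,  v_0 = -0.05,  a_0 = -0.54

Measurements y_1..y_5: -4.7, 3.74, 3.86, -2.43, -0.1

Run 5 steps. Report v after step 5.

v_post = -1.3670

step 1: x_pred=0.6598  r=-5.3598  x^+=-3.7031  v^+=-1.9952  a^+=-0.7636
step 2: x_pred=-6.2190  r=9.9590  x^+=1.8876  v^+=-0.2362  a^+=-0.3481
step 3: x_pred=1.4478  r=2.4122  x^+=3.4113  v^+=0.0186  a^+=-0.2475
step 4: x_pred=3.2945  r=-5.7245  x^+=-1.3653  v^+=-1.7132  a^+=-0.4863
step 5: x_pred=-3.4322  r=3.3322  x^+=-0.7198  v^+=-1.3670  a^+=-0.3473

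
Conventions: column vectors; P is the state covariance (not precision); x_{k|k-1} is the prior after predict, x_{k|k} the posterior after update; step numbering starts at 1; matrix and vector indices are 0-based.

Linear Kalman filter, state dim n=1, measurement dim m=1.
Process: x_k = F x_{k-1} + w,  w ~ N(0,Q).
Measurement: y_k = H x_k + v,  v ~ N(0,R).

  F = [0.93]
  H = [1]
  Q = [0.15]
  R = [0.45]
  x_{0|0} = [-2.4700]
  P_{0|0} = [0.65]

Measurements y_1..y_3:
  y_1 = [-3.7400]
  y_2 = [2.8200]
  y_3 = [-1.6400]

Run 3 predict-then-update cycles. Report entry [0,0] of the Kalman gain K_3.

step 1: x^-=[-2.2971]  P^-=[0.7122]  S=[1.1622]  K=[0.6128]  nu=[-1.4429]  x^+=[-3.1813]  P^+=[0.2758]
step 2: x^-=[-2.9586]  P^-=[0.3885]  S=[0.8385]  K=[0.4633]  nu=[5.7786]  x^+=[-0.2812]  P^+=[0.2085]
step 3: x^-=[-0.2615]  P^-=[0.3303]  S=[0.7803]  K=[0.4233]  nu=[-1.3785]  x^+=[-0.8451]  P^+=[0.1905]

K[0,0] = 0.4233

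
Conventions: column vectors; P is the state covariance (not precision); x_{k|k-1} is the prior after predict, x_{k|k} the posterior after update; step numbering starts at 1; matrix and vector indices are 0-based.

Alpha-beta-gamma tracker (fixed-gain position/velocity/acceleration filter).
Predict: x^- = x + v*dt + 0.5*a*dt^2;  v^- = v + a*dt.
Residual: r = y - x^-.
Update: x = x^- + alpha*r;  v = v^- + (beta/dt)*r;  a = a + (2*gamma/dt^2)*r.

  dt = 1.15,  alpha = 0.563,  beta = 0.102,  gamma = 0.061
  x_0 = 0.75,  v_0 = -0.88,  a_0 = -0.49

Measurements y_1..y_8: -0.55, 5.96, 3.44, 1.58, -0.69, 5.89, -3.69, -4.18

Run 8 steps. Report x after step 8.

step 1: x_pred=-0.5860  r=0.0360  x^+=-0.5657  v^+=-1.4403  a^+=-0.4867
step 2: x_pred=-2.5439  r=8.5039  x^+=2.2438  v^+=-1.2457  a^+=0.2978
step 3: x_pred=1.0081  r=2.4319  x^+=2.3773  v^+=-0.6876  a^+=0.5221
step 4: x_pred=1.9319  r=-0.3519  x^+=1.7338  v^+=-0.1183  a^+=0.4897
step 5: x_pred=1.9215  r=-2.6115  x^+=0.4512  v^+=0.2132  a^+=0.2488
step 6: x_pred=0.8609  r=5.0291  x^+=3.6923  v^+=0.9454  a^+=0.7127
step 7: x_pred=5.2507  r=-8.9407  x^+=0.2171  v^+=0.9720  a^+=-0.1121
step 8: x_pred=1.2607  r=-5.4407  x^+=-1.8024  v^+=0.3605  a^+=-0.6140

x_post = -1.8024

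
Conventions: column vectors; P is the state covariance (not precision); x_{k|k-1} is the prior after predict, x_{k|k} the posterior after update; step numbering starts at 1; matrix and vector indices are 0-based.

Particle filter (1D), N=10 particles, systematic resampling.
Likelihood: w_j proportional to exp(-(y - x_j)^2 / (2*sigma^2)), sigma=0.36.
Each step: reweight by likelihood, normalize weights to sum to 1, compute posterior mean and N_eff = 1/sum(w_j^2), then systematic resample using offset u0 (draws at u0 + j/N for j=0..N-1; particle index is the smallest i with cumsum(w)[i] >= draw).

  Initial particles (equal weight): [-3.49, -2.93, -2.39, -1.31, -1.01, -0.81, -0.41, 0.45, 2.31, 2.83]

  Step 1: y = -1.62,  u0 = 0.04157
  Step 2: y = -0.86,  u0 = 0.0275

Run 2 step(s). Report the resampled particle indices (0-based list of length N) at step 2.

step 1: w=[0.0000, 0.0012, 0.0911, 0.6195, 0.2136, 0.0714, 0.0032, 0.0000, 0.0000, 0.0000]  mean=-1.3077  Neff=2.2582  idx=[2, 3, 3, 3, 3, 3, 3, 4, 4, 5]
step 2: w=[0.0000, 0.0822, 0.0822, 0.0822, 0.0822, 0.0822, 0.0822, 0.1646, 0.1646, 0.1778]  mean=-1.1224  Neff=7.9184  idx=[1, 2, 3, 4, 6, 7, 7, 8, 9, 9]

resampled_idx = [1, 2, 3, 4, 6, 7, 7, 8, 9, 9]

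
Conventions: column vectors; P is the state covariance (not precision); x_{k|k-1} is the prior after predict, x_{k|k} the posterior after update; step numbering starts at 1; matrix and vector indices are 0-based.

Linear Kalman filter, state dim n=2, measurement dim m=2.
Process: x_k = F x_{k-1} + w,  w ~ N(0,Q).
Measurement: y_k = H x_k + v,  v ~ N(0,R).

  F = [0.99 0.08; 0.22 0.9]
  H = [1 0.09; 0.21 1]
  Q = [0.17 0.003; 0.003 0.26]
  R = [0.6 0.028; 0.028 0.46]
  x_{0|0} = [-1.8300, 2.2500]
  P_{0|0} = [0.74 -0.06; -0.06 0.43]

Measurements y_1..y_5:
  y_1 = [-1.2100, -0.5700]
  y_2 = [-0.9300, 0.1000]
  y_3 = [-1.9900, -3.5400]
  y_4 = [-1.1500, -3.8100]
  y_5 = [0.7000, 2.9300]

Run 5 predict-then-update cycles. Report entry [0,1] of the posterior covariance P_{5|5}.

step 1: x^-=[-1.6317, 1.6224]  P^-=[0.8885 0.1406; 0.1406 0.6204]  S=[1.5189 0.4137; 0.4137 1.1786]  K=[0.5724 0.0767; -0.0231 0.5595]  nu=[0.2757, -1.8497]  x^+=[-1.6158, 0.5811]  P^+=[0.3476 -0.0217; -0.0217 0.2613]
step 2: x^-=[-1.5531, 0.1675]  P^-=[0.5089 0.0778; 0.0778 0.4799]  S=[1.1268 0.2573; 0.2573 0.9950]  K=[0.4415 0.0714; -0.0069 0.5005]  nu=[0.6080, 0.2586]  x^+=[-1.2662, 0.2928]  P^+=[0.2679 -0.0110; -0.0110 0.2324]
step 3: x^-=[-1.2301, -0.0151]  P^-=[0.4323 0.0680; 0.0680 0.4568]  S=[1.0483 0.2292; 0.2292 0.9644]  K=[0.4032 0.0689; -0.0028 0.4891]  nu=[-0.7586, -3.2666]  x^+=[-1.7609, -1.6107]  P^+=[0.2446 -0.0084; -0.0084 0.2267]
step 4: x^-=[-1.8721, -1.8370]  P^-=[0.4099 0.0650; 0.0650 0.4521]  S=[1.0252 0.2209; 0.2209 0.9575]  K=[0.3909 0.0675; -0.0019 0.4869]  nu=[0.8874, -1.5798]  x^+=[-1.6319, -2.6079]  P^+=[0.2371 -0.0078; -0.0078 0.2256]
step 5: x^-=[-1.8242, -2.7061]  P^-=[0.4026 0.0638; 0.0638 0.4511]  S=[1.0178 0.2182; 0.2182 0.9556]  K=[0.3869 0.0669; -0.0017 0.4864]  nu=[2.7677, 6.0192]  x^+=[-0.3505, 0.2171]  P^+=[0.2347 -0.0077; -0.0077 0.2253]

P_post[0,1] = -0.0077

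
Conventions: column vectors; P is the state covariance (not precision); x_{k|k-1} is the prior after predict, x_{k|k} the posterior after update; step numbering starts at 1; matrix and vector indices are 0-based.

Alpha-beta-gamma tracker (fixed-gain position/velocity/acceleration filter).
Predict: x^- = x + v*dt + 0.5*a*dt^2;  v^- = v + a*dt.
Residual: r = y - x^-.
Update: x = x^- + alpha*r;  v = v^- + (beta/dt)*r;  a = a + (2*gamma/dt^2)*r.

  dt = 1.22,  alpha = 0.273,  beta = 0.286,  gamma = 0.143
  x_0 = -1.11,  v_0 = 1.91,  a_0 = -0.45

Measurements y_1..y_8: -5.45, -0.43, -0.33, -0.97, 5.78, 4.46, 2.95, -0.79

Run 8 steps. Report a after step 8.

a_post = -2.7460

step 1: x_pred=0.8853  r=-6.3353  x^+=-0.8442  v^+=-0.1242  a^+=-1.6673
step 2: x_pred=-2.2365  r=1.8065  x^+=-1.7434  v^+=-1.7348  a^+=-1.3202
step 3: x_pred=-4.8423  r=4.5123  x^+=-3.6105  v^+=-2.2877  a^+=-0.4532
step 4: x_pred=-6.7387  r=5.7687  x^+=-5.1638  v^+=-1.4882  a^+=0.6553
step 5: x_pred=-6.4917  r=12.2717  x^+=-3.1416  v^+=2.1881  a^+=3.0134
step 6: x_pred=1.7705  r=2.6895  x^+=2.5047  v^+=6.4949  a^+=3.5302
step 7: x_pred=13.0556  r=-10.1056  x^+=10.2968  v^+=8.4327  a^+=1.5883
step 8: x_pred=21.7667  r=-22.5567  x^+=15.6087  v^+=5.0826  a^+=-2.7460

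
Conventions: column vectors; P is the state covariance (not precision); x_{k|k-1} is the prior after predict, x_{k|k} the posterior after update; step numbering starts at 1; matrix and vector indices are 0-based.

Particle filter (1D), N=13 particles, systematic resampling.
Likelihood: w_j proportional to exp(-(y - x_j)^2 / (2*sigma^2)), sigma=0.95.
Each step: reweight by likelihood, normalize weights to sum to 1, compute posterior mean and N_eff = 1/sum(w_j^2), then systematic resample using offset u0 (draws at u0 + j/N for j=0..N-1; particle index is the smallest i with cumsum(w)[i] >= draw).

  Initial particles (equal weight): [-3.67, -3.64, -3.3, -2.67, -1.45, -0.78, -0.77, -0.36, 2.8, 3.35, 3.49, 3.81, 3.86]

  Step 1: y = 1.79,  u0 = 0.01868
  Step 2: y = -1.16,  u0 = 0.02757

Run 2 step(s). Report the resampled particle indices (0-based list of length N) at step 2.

step 1: w=[0.0000, 0.0000, 0.0000, 0.0000, 0.0022, 0.0189, 0.0195, 0.0568, 0.4180, 0.1910, 0.1483, 0.0767, 0.0685]  mean=2.8312  Neff=4.0362  idx=[5, 7, 8, 8, 8, 8, 8, 9, 9, 10, 10, 11, 12]
step 2: w=[0.5679, 0.4316, 0.0001, 0.0001, 0.0001, 0.0001, 0.0001, 0.0000, 0.0000, 0.0000, 0.0000, 0.0000, 0.0000]  mean=-0.5968  Neff=1.9656  idx=[0, 0, 0, 0, 0, 0, 0, 0, 1, 1, 1, 1, 1]

resampled_idx = [0, 0, 0, 0, 0, 0, 0, 0, 1, 1, 1, 1, 1]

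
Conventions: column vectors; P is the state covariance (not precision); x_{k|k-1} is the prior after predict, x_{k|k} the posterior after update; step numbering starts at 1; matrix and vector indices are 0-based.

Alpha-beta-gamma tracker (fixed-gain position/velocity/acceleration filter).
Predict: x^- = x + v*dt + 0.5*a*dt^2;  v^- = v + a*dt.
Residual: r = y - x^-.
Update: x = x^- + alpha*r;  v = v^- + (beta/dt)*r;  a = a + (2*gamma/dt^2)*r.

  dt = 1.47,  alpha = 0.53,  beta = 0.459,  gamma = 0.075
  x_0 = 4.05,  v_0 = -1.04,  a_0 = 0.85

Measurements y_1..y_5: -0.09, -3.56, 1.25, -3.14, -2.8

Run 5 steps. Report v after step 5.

v_post = 0.0892

step 1: x_pred=3.4396  r=-3.5296  x^+=1.5689  v^+=-0.8926  a^+=0.6050
step 2: x_pred=0.9105  r=-4.4705  x^+=-1.4589  v^+=-1.3991  a^+=0.2947
step 3: x_pred=-3.1972  r=4.4472  x^+=-0.8402  v^+=0.4227  a^+=0.6034
step 4: x_pred=0.4330  r=-3.5730  x^+=-1.4607  v^+=0.1940  a^+=0.3554
step 5: x_pred=-0.7916  r=-2.0084  x^+=-1.8560  v^+=0.0892  a^+=0.2159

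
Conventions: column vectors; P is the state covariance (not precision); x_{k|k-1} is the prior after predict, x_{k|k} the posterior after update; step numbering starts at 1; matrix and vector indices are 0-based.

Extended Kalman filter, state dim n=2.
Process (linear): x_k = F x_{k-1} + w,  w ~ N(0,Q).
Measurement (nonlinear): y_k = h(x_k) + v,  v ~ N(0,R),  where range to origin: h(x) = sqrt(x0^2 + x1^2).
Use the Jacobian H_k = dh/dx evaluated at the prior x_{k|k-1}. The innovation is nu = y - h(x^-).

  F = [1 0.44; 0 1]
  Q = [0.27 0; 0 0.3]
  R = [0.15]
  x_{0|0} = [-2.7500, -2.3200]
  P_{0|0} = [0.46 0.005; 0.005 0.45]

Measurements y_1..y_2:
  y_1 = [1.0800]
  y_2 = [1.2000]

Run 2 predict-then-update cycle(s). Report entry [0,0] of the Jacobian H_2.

H_jac[0,0] = -0.9326

step 1: x^-=[-3.7708, -2.3200]  P^-=[0.8215 0.2030; 0.2030 0.7500]  H_jac=[-0.8517 -0.5240]  S=[1.1331]  K=[-0.7114; -0.4994]  nu=[-3.3473]  x^+=[-1.3895, -0.6482]  P^+=[0.2481 -0.1996; -0.1996 0.4674]
step 2: x^-=[-1.6747, -0.6482]  P^-=[0.4329 0.0061; 0.0061 0.7674]  H_jac=[-0.9326 -0.3610]  S=[0.6306]  K=[-0.6437; -0.4482]  nu=[-0.5958]  x^+=[-1.2912, -0.3812]  P^+=[0.1716 -0.1759; -0.1759 0.6407]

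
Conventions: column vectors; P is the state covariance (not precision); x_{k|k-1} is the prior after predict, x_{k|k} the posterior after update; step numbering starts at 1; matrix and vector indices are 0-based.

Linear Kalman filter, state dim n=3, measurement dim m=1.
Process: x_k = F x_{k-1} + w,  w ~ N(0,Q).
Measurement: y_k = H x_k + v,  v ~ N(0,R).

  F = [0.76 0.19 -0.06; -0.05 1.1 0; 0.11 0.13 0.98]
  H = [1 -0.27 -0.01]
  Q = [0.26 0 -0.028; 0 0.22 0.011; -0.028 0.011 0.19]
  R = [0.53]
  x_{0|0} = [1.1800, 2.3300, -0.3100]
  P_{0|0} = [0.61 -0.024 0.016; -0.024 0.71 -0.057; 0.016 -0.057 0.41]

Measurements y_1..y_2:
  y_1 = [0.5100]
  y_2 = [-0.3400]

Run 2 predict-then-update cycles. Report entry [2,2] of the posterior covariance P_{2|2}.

step 1: x^-=[1.3581, 2.5040, 0.1289]  P^-=[0.6324 0.1092 0.0152; 0.1092 1.0833 0.0442; 0.0152 0.0442 0.5914]  S=[1.1824]  K=[0.5098; -0.1554; -0.0022]  nu=[-0.1707]  x^+=[1.2711, 2.5305, 0.1293]  P^+=[0.3251 0.2028 0.0165; 0.2028 1.0547 0.0438; 0.0165 0.0438 0.5914]
step 2: x^-=[1.4391, 2.7200, 0.5955]  P^-=[0.5441 0.3729 0.0348; 0.3729 1.4747 0.2297; 0.0348 0.2297 0.8002]  S=[0.9808]  K=[0.4517; -0.0281; -0.0359]  nu=[-1.0387]  x^+=[0.9699, 2.7492, 0.6328]  P^+=[0.3439 0.3853 0.0507; 0.3853 1.4739 0.2287; 0.0507 0.2287 0.7990]

P_post[2,2] = 0.7990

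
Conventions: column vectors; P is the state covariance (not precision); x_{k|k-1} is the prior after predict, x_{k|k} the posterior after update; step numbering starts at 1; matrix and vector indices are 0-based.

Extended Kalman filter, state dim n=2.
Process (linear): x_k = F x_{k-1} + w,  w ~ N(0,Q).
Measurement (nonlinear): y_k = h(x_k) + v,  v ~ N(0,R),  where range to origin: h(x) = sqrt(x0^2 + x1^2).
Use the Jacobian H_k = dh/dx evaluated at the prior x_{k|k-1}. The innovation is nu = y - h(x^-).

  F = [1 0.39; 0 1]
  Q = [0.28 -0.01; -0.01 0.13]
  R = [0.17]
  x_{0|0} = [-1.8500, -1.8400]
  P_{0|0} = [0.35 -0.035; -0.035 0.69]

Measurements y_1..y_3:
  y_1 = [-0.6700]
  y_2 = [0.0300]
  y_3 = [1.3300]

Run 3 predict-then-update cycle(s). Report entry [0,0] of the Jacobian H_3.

H_jac[0,0] = 0.4175

step 1: x^-=[-2.5676, -1.8400]  P^-=[0.7076 0.2241; 0.2241 0.8200]  H_jac=[-0.8128 -0.5825]  S=[1.1280]  K=[-0.6257; -0.5849]  nu=[-3.8288]  x^+=[-0.1720, 0.3996]  P^+=[0.2661 -0.1887; -0.1887 0.4341]
step 2: x^-=[-0.0162, 0.3996]  P^-=[0.4649 -0.0294; -0.0294 0.5641]  H_jac=[-0.0404 0.9992]  S=[0.7363]  K=[-0.0655; 0.7671]  nu=[-0.3700]  x^+=[0.0080, 0.1158]  P^+=[0.4618 0.0076; 0.0076 0.1308]
step 3: x^-=[0.0532, 0.1158]  P^-=[0.7675 0.0486; 0.0486 0.2608]  H_jac=[0.4175 0.9087]  S=[0.5560]  K=[0.6557; 0.4627]  nu=[1.2025]  x^+=[0.8418, 0.6723]  P^+=[0.5285 -0.1201; -0.1201 0.1418]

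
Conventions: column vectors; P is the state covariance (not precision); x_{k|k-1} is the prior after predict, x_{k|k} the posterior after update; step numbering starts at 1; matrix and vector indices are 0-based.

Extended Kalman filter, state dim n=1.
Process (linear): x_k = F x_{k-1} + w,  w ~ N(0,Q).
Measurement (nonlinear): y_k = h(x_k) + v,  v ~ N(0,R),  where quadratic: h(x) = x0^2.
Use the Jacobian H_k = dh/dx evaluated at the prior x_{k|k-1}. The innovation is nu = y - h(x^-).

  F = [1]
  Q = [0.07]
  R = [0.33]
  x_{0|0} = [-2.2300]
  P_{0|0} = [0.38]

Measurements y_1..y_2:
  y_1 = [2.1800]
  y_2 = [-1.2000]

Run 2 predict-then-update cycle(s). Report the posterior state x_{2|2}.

step 1: x^-=[-2.2300]  P^-=[0.4500]  H_jac=[-4.4600]  S=[9.2812]  K=[-0.2162]  nu=[-2.7929]  x^+=[-1.6261]  P^+=[0.0160]
step 2: x^-=[-1.6261]  P^-=[0.0860]  H_jac=[-3.2521]  S=[1.2396]  K=[-0.2256]  nu=[-3.8441]  x^+=[-0.7587]  P^+=[0.0229]

x_post = [-0.7587]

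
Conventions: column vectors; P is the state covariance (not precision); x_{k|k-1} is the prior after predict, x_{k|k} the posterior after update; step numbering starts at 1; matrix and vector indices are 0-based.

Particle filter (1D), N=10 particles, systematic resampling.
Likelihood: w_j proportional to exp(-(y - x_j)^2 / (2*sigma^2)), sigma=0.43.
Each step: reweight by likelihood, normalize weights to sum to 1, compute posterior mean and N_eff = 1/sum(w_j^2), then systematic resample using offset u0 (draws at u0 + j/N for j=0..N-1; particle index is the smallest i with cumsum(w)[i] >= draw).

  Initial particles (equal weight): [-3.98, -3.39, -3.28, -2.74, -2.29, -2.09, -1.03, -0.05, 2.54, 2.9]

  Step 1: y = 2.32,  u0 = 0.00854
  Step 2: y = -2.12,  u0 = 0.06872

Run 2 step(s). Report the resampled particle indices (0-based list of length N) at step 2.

step 1: w=[0.0000, 0.0000, 0.0000, 0.0000, 0.0000, 0.0000, 0.0000, 0.0000, 0.6854, 0.3146]  mean=2.6532  Neff=1.7582  idx=[8, 8, 8, 8, 8, 8, 8, 9, 9, 9]
step 2: w=[0.1429, 0.1429, 0.1429, 0.1429, 0.1429, 0.1429, 0.1429, 0.0000, 0.0000, 0.0000]  mean=2.5400  Neff=7.0005  idx=[0, 1, 1, 2, 3, 3, 4, 5, 6, 6]

resampled_idx = [0, 1, 1, 2, 3, 3, 4, 5, 6, 6]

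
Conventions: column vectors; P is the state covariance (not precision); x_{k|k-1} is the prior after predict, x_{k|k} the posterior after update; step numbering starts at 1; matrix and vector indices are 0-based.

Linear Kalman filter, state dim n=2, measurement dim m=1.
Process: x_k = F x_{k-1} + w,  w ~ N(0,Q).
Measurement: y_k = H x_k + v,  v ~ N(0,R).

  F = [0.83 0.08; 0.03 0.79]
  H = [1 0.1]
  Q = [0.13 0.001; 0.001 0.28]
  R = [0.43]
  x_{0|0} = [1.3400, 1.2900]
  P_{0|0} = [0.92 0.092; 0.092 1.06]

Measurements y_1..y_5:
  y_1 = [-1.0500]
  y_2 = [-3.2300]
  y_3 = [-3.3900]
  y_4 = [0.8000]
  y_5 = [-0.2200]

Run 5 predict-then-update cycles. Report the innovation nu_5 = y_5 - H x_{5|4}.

innov = [0.4517]

step 1: x^-=[1.2154, 1.0593]  P^-=[0.7828 0.1514; 0.1514 0.9467]  S=[1.2525]  K=[0.6370; 0.1965]  nu=[-2.3713]  x^+=[-0.2953, 0.5933]  P^+=[0.2745 -0.0053; -0.0053 0.8984]
step 2: x^-=[-0.1976, 0.4599]  P^-=[0.3241 0.0611; 0.0611 0.8407]  S=[0.7747]  K=[0.4262; 0.1874]  nu=[-3.0784]  x^+=[-1.5097, -0.1169]  P^+=[0.1834 -0.0008; -0.0008 0.8135]
step 3: x^-=[-1.2624, -0.1376]  P^-=[0.2614 0.0565; 0.0565 0.7878]  S=[0.7106]  K=[0.3758; 0.1903]  nu=[-2.1138]  x^+=[-2.0569, -0.5400]  P^+=[0.1610 0.0056; 0.0056 0.7621]
step 4: x^-=[-1.7504, -0.4883]  P^-=[0.2466 0.0569; 0.0569 0.7560]  S=[0.6955]  K=[0.3627; 0.1905]  nu=[2.5992]  x^+=[-0.8077, 0.0068]  P^+=[0.1551 0.0088; 0.0088 0.7308]
step 5: x^-=[-0.6698, -0.0188]  P^-=[0.2427 0.0569; 0.0569 0.7366]  S=[0.6914]  K=[0.3592; 0.1888]  nu=[0.4517]  x^+=[-0.5076, 0.0664]  P^+=[0.1535 0.0100; 0.0100 0.7120]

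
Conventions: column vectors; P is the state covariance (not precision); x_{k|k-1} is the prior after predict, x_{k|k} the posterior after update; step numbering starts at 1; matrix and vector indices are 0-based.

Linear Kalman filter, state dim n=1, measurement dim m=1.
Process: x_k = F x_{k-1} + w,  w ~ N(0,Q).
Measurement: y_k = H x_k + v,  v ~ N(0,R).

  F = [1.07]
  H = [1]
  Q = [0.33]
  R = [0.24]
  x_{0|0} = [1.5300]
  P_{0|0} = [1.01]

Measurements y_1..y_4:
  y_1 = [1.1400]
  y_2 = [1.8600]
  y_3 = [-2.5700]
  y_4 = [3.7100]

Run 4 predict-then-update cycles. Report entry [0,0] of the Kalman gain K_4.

K[0,0] = 0.6835

step 1: x^-=[1.6371]  P^-=[1.4863]  S=[1.7263]  K=[0.8610]  nu=[-0.4971]  x^+=[1.2091]  P^+=[0.2066]
step 2: x^-=[1.2937]  P^-=[0.5666]  S=[0.8066]  K=[0.7024]  nu=[0.5663]  x^+=[1.6915]  P^+=[0.1686]
step 3: x^-=[1.8099]  P^-=[0.5230]  S=[0.7630]  K=[0.6855]  nu=[-4.3799]  x^+=[-1.1923]  P^+=[0.1645]
step 4: x^-=[-1.2758]  P^-=[0.5183]  S=[0.7583]  K=[0.6835]  nu=[4.9858]  x^+=[2.1321]  P^+=[0.1640]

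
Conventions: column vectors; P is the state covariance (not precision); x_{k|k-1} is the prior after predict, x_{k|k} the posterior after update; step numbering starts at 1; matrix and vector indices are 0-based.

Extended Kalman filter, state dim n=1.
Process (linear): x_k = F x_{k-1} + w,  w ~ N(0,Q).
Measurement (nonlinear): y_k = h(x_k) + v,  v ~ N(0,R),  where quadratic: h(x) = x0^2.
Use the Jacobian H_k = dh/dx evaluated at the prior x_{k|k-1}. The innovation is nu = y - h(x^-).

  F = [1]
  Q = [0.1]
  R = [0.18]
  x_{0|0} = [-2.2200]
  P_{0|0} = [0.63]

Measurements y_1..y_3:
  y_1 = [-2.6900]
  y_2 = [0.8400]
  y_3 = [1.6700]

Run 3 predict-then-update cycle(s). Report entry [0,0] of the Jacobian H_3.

H_jac[0,0] = -1.4809

step 1: x^-=[-2.2200]  P^-=[0.7300]  H_jac=[-4.4400]  S=[14.5709]  K=[-0.2224]  nu=[-7.6184]  x^+=[-0.5253]  P^+=[0.0090]
step 2: x^-=[-0.5253]  P^-=[0.1090]  H_jac=[-1.0507]  S=[0.3003]  K=[-0.3814]  nu=[0.5640]  x^+=[-0.7404]  P^+=[0.0653]
step 3: x^-=[-0.7404]  P^-=[0.1653]  H_jac=[-1.4809]  S=[0.5426]  K=[-0.4513]  nu=[1.1218]  x^+=[-1.2466]  P^+=[0.0548]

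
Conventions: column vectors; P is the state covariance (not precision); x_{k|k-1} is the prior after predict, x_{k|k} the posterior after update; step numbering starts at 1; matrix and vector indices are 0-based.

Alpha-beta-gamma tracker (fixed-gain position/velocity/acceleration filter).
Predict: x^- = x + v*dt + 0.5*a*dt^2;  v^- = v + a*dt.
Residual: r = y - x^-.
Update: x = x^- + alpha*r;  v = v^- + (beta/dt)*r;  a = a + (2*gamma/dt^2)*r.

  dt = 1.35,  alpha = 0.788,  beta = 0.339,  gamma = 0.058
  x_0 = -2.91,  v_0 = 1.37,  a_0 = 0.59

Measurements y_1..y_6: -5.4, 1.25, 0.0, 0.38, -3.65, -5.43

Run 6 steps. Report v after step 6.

step 1: x_pred=-0.5229  r=-4.8771  x^+=-4.3660  v^+=0.9418  a^+=0.2796
step 2: x_pred=-2.8399  r=4.0899  x^+=0.3830  v^+=2.3462  a^+=0.5399
step 3: x_pred=4.0423  r=-4.0423  x^+=0.8570  v^+=2.0600  a^+=0.2826
step 4: x_pred=3.8955  r=-3.5155  x^+=1.1253  v^+=1.5587  a^+=0.0588
step 5: x_pred=3.2832  r=-6.9332  x^+=-2.1802  v^+=-0.1028  a^+=-0.3824
step 6: x_pred=-2.6675  r=-2.7625  x^+=-4.8443  v^+=-1.3128  a^+=-0.5583

v_post = -1.3128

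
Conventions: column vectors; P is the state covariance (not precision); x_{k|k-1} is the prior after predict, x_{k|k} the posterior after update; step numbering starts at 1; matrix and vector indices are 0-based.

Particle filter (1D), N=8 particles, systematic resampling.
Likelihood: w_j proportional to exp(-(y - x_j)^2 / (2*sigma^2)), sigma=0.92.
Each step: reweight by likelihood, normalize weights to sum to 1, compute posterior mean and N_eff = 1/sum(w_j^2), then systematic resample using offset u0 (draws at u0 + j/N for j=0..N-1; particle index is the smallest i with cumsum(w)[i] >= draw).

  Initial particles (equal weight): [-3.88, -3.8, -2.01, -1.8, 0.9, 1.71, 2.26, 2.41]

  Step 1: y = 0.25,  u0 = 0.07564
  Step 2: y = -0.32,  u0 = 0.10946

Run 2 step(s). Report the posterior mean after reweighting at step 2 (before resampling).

post_mean = 0.6316

step 1: w=[0.0000, 0.0000, 0.0362, 0.0618, 0.5767, 0.2101, 0.0680, 0.0470]  mean=0.9611  Neff=2.5728  idx=[3, 4, 4, 4, 4, 5, 5, 6]
step 2: w=[0.1288, 0.1949, 0.1949, 0.1949, 0.1949, 0.0412, 0.0412, 0.0092]  mean=0.6316  Neff=5.8126  idx=[0, 1, 2, 2, 3, 4, 4, 6]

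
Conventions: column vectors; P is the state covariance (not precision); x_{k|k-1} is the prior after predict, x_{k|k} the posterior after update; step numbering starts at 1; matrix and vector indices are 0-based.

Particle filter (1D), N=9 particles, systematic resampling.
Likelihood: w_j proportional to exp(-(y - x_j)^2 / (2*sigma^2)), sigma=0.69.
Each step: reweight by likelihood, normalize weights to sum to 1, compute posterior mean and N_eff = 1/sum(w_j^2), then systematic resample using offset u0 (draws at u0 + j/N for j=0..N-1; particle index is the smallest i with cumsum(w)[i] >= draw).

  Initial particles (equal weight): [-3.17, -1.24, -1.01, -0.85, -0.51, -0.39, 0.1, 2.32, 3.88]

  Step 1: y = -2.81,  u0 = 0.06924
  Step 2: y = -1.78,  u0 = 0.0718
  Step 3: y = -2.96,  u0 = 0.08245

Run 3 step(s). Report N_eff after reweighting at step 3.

step 1: w=[0.8684, 0.0747, 0.0331, 0.0176, 0.0038, 0.0021, 0.0001, 0.0000, 0.0000]  mean=-2.8968  Neff=1.3138  idx=[0, 0, 0, 0, 0, 0, 0, 0, 2]
step 2: w=[0.0828, 0.0828, 0.0828, 0.0828, 0.0828, 0.0828, 0.0828, 0.0828, 0.3378]  mean=-2.4403  Neff=5.9195  idx=[0, 2, 3, 4, 6, 7, 8, 8, 8]
step 3: w=[0.1651, 0.1651, 0.1651, 0.1651, 0.1651, 0.1651, 0.0032, 0.0032, 0.0032]  mean=-3.1493  Neff=6.1153  idx=[0, 1, 1, 2, 3, 3, 4, 5, 5]

N_eff = 6.1153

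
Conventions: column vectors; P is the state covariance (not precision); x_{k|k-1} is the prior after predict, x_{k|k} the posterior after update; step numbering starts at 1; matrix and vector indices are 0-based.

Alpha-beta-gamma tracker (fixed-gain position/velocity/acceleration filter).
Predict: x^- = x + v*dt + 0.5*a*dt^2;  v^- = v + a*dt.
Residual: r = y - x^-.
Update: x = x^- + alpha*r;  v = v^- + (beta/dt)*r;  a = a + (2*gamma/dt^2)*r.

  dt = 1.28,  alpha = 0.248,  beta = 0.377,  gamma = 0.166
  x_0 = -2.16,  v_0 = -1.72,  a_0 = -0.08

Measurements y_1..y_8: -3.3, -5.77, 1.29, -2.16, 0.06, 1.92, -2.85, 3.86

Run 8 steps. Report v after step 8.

v_post = -6.5833

step 1: x_pred=-4.4271  r=1.1271  x^+=-4.1476  v^+=-1.4904  a^+=0.1484
step 2: x_pred=-5.9338  r=0.1638  x^+=-5.8932  v^+=-1.2522  a^+=0.1816
step 3: x_pred=-7.3473  r=8.6373  x^+=-5.2052  v^+=1.5241  a^+=1.9318
step 4: x_pred=-1.6718  r=-0.4882  x^+=-1.7929  v^+=3.8531  a^+=1.8329
step 5: x_pred=4.6406  r=-4.5806  x^+=3.5046  v^+=4.8500  a^+=0.9047
step 6: x_pred=10.4538  r=-8.5338  x^+=8.3374  v^+=3.4946  a^+=-0.8246
step 7: x_pred=12.1350  r=-14.9850  x^+=8.4187  v^+=-1.9744  a^+=-3.8611
step 8: x_pred=2.7285  r=1.1315  x^+=3.0091  v^+=-6.5833  a^+=-3.6318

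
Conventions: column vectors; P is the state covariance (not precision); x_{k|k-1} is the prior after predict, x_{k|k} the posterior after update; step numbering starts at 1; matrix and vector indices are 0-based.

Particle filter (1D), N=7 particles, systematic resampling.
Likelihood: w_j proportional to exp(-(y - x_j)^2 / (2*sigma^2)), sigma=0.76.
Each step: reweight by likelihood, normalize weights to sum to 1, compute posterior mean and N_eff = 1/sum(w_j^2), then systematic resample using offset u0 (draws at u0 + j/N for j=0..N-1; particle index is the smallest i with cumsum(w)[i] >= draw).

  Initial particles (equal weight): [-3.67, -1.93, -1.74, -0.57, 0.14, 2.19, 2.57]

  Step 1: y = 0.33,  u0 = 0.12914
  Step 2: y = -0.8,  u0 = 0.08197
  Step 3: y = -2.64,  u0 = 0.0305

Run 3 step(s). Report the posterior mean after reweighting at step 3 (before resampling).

step 1: w=[0.0000, 0.0077, 0.0157, 0.3170, 0.6194, 0.0320, 0.0083]  mean=-0.0446  Neff=2.0596  idx=[3, 3, 4, 4, 4, 4, 5]
step 2: w=[0.2532, 0.2532, 0.1234, 0.1234, 0.1234, 0.1234, 0.0001]  mean=-0.2193  Neff=5.2879  idx=[0, 0, 1, 2, 3, 4, 5]
step 3: w=[0.3122, 0.3122, 0.3122, 0.0158, 0.0158, 0.0158, 0.0158]  mean=-0.5250  Neff=3.4080  idx=[0, 0, 1, 1, 1, 2, 2]

post_mean = -0.5250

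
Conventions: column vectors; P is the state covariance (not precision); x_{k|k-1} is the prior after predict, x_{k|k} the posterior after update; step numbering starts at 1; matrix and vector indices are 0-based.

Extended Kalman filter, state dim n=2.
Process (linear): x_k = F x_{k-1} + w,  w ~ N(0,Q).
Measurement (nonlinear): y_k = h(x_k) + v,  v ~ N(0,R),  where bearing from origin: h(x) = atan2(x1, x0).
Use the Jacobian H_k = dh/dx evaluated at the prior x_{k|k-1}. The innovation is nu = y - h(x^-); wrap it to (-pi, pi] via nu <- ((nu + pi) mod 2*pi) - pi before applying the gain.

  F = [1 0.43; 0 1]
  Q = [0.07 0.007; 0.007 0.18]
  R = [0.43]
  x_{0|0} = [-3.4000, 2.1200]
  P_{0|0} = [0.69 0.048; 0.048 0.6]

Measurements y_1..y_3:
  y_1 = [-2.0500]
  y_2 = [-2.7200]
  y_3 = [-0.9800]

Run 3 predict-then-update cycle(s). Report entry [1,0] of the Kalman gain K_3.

K[1,0] = -0.5808

step 1: x^-=[-2.4884, 2.1200]  P^-=[0.9122 0.3130; 0.3130 0.7800]  H_jac=[-0.1984 -0.2329]  S=[0.5371]  K=[-0.4726; -0.4538]  nu=[1.7972]  x^+=[-3.3378, 1.3045]  P^+=[0.7922 0.1978; 0.1978 0.6694]
step 2: x^-=[-2.7769, 1.3045]  P^-=[1.1561 0.4927; 0.4927 0.8494]  H_jac=[-0.1386 -0.2950]  S=[0.5664]  K=[-0.5395; -0.5629]  nu=[0.8608]  x^+=[-3.2412, 0.8199]  P^+=[0.9913 0.3206; 0.3206 0.6699]
step 3: x^-=[-2.8887, 0.8199]  P^-=[1.4609 0.6157; 0.6157 0.8499]  H_jac=[-0.0909 -0.3204]  S=[0.5652]  K=[-0.5841; -0.5808]  nu=[2.4382]  x^+=[-4.3127, -0.5962]  P^+=[1.2681 0.4240; 0.4240 0.6592]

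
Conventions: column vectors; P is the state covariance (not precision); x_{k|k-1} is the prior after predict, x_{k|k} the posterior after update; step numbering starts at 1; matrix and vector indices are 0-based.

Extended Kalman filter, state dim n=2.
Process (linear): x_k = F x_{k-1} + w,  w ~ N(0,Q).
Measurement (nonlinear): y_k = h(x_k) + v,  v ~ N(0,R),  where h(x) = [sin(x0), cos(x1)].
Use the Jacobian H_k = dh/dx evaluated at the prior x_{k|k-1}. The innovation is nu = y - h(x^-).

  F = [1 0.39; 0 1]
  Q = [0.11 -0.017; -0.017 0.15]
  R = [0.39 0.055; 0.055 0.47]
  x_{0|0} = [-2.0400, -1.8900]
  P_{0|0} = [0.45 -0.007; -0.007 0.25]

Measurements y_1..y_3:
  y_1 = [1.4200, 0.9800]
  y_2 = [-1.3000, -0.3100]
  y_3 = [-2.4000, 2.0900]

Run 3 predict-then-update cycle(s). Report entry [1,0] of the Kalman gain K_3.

step 1: x^-=[-2.7771, -1.8900]  P^-=[0.5926 0.0735; 0.0735 0.4000]  H_jac=[-0.9343 0.0000; 0.0000 0.9495]  S=[0.9073 -0.0102; -0.0102 0.8306]  K=[-0.6094 0.0765; -0.0706 0.4564]  nu=[1.7765, 1.2938]  x^+=[-3.7606, -1.4249]  P^+=[0.2499 0.0026; 0.0026 0.2218]
step 2: x^-=[-4.3163, -1.4249]  P^-=[0.3956 0.0721; 0.0721 0.3718]  H_jac=[-0.3858 0.0000; 0.0000 0.9894]  S=[0.4489 0.0275; 0.0275 0.8340]  K=[-0.3460 0.0969; -0.0892 0.4441]  nu=[-2.2226, -0.4554]  x^+=[-3.5915, -1.4290]  P^+=[0.3359 0.0268; 0.0268 0.2060]
step 3: x^-=[-4.1488, -1.4290]  P^-=[0.4981 0.0902; 0.0902 0.3560]  H_jac=[-0.5342 0.0000; 0.0000 0.9900]  S=[0.5322 0.0073; 0.0073 0.8189]  K=[-0.5016 0.1135; -0.0964 0.4312]  nu=[-3.2454, 1.9486]  x^+=[-2.2998, -0.2757]  P^+=[0.3545 0.0260; 0.0260 0.1994]

K[1,0] = -0.0964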